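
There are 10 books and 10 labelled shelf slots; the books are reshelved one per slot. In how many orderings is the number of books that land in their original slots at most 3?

Sum C(10,i)·!(10-i) for i = 0..3:
  i=0: C(10,0)·!10 = 1·1334961 = 1334961
  i=1: C(10,1)·!9 = 10·133496 = 1334960
  i=2: C(10,2)·!8 = 45·14833 = 667485
  i=3: C(10,3)·!7 = 120·1854 = 222480
Total = 3559886.

3559886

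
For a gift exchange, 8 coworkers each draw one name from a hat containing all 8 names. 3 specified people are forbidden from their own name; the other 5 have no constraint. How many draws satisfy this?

27240

Inclusion-exclusion on the 3 forbidden self-matches:
Σ_{j=0}^{3} (-1)^j C(3,j)(8-j)!
= C(3,0)·8! - C(3,1)·7! + C(3,2)·6! - C(3,3)·5!
= 40320 - 15120 + 2160 - 120
= 27240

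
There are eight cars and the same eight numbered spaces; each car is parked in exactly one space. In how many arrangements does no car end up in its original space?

The number of derangements of 8 is !8 = Σ_{k=0}^{8} (-1)^k·8!/k!
= 8! - 8!/1! + 8!/2! - 8!/3! + 8!/4! - 8!/5! + 8!/6! - 8!/7! + 8!/8!
= 40320 - 40320 + 20160 - 6720 + 1680 - 336 + 56 - 8 + 1
= 14833

14833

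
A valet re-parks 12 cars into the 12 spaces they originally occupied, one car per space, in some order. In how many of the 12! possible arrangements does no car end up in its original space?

176214841

!12 = 12! · Σ_{k=0}^{12} (-1)^k/k!
= 12! - 12!/1! + 12!/2! - 12!/3! + 12!/4! - 12!/5! + 12!/6! - 12!/7! + 12!/8! - 12!/9! + 12!/10! - 12!/11! + 12!/12!
= 479001600 - 479001600 + 239500800 - 79833600 + 19958400 - 3991680 + 665280 - 95040 + 11880 - 1320 + 132 - 12 + 1
= 176214841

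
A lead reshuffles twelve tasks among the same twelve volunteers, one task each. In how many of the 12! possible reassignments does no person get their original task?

176214841

The number of derangements of 12 is !12 = Σ_{k=0}^{12} (-1)^k·12!/k!
= 12! - 12!/1! + 12!/2! - 12!/3! + 12!/4! - 12!/5! + 12!/6! - 12!/7! + 12!/8! - 12!/9! + 12!/10! - 12!/11! + 12!/12!
= 479001600 - 479001600 + 239500800 - 79833600 + 19958400 - 3991680 + 665280 - 95040 + 11880 - 1320 + 132 - 12 + 1
= 176214841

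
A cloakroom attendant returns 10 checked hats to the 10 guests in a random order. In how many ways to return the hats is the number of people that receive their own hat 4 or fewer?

3615536

# with exactly i fixed is C(10,i)·!(10-i); sum over i=0..4:
  i=0: C(10,0)·!10 = 1·1334961 = 1334961
  i=1: C(10,1)·!9 = 10·133496 = 1334960
  i=2: C(10,2)·!8 = 45·14833 = 667485
  i=3: C(10,3)·!7 = 120·1854 = 222480
  i=4: C(10,4)·!6 = 210·265 = 55650
Total = 3615536.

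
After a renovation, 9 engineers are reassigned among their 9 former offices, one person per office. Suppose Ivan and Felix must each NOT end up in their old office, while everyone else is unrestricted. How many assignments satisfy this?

Inclusion-exclusion on the 2 forbidden self-matches:
Σ_{j=0}^{2} (-1)^j C(2,j)(9-j)!
= C(2,0)·9! - C(2,1)·8! + C(2,2)·7!
= 362880 - 80640 + 5040
= 287280

287280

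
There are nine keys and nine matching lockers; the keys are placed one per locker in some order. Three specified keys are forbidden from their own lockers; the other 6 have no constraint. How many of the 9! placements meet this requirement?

Let A_j be the event that the j-th constrained one is fixed. By inclusion-exclusion over the 3 events:
Σ_{j=0}^{3} (-1)^j C(3,j)(9-j)!
= C(3,0)·9! - C(3,1)·8! + C(3,2)·7! - C(3,3)·6!
= 362880 - 120960 + 15120 - 720
= 256320

256320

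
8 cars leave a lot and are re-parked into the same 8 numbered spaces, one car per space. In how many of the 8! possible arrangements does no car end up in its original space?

14833

Use !n = (n-1)(!(n-1) + !(n-2)).
!8 = 7·(1854 + 265) = 7·2119 = 14833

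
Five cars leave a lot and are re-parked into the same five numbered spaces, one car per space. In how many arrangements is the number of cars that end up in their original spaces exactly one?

Pick the single fixed position: C(5,1) = 5 ways.
The other 4 form a derangement: !4 = 9.
Total: 5 × 9 = 45.

45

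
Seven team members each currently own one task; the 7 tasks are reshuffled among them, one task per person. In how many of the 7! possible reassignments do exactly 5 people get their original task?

Pick the 5 fixed positions: C(7,5) = 21 ways.
The remaining 2 must be deranged: !2 = 1.
Total: 21 × 1 = 21.

21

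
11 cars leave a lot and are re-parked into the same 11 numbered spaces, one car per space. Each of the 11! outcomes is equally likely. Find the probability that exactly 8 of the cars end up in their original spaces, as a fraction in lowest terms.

1/120960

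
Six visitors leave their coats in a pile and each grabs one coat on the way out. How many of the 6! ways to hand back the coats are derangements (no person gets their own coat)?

265

The subfactorial !6 = [6!/e] (nearest integer).
6! = 720, and 720/e ≈ 264.87, so !6 = 265.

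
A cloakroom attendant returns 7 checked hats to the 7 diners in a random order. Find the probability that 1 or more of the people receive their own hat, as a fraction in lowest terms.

177/280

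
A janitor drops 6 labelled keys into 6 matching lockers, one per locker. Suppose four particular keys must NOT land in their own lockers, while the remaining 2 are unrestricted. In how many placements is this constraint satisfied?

362

Inclusion-exclusion on the 4 forbidden self-matches:
Σ_{j=0}^{4} (-1)^j C(4,j)(6-j)!
= C(4,0)·6! - C(4,1)·5! + C(4,2)·4! - C(4,3)·3! + C(4,4)·2!
= 720 - 480 + 144 - 24 + 2
= 362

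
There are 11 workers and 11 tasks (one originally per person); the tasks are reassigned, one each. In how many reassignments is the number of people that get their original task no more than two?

36711421

# with exactly i fixed is C(11,i)·!(11-i); sum over i=0..2:
  i=0: C(11,0)·!11 = 1·14684570 = 14684570
  i=1: C(11,1)·!10 = 11·1334961 = 14684571
  i=2: C(11,2)·!9 = 55·133496 = 7342280
Total = 36711421.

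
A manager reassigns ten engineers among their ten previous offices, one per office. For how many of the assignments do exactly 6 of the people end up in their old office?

1890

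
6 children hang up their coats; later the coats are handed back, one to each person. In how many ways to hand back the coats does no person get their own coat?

265

The subfactorial !6 = [6!/e] (nearest integer).
6! = 720, and 720/e ≈ 264.87, so !6 = 265.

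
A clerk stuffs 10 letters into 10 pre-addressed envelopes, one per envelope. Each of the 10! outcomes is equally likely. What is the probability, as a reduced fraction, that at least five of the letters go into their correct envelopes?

829/226800

Favorable outcomes: Σ_{i≥5} C(10,i)·!(10-i) = 252·44 + 210·9 + 120·2 + 45·1 + 10·0 + 1·1 = 13264.
Total outcomes: 10! = 3628800.
Probability = 13264/3628800 = 829/226800.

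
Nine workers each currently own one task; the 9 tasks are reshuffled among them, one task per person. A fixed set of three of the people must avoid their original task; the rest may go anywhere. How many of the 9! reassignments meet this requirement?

Inclusion-exclusion on the 3 forbidden self-matches:
Σ_{j=0}^{3} (-1)^j C(3,j)(9-j)!
= C(3,0)·9! - C(3,1)·8! + C(3,2)·7! - C(3,3)·6!
= 362880 - 120960 + 15120 - 720
= 256320

256320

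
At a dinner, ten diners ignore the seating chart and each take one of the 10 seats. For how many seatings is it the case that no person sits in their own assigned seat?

1334961

The subfactorial !10 = [10!/e] (nearest integer).
10! = 3628800, and 3628800/e ≈ 1334960.92, so !10 = 1334961.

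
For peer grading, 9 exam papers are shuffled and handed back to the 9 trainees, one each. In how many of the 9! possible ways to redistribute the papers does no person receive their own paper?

133496

Use !n = (n-1)(!(n-1) + !(n-2)).
!9 = 8·(14833 + 1854) = 8·16687 = 133496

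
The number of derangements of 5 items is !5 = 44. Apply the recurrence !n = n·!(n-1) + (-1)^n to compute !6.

!6 = 6·44 + 1 = 265.

265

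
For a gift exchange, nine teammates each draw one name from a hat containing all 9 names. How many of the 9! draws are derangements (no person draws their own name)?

The subfactorial !9 = [9!/e] (nearest integer).
9! = 362880, and 362880/e ≈ 133496.09, so !9 = 133496.

133496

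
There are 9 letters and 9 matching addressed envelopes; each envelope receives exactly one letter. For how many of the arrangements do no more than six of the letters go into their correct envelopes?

362843

Sum C(9,i)·!(9-i) for i = 0..6:
  i=0: C(9,0)·!9 = 1·133496 = 133496
  i=1: C(9,1)·!8 = 9·14833 = 133497
  i=2: C(9,2)·!7 = 36·1854 = 66744
  i=3: C(9,3)·!6 = 84·265 = 22260
  i=4: C(9,4)·!5 = 126·44 = 5544
  i=5: C(9,5)·!4 = 126·9 = 1134
  i=6: C(9,6)·!3 = 84·2 = 168
Total = 362843.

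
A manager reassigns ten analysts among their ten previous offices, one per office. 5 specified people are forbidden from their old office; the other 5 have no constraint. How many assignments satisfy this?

Inclusion-exclusion on the 5 forbidden self-matches:
Σ_{j=0}^{5} (-1)^j C(5,j)(10-j)!
= C(5,0)·10! - C(5,1)·9! + C(5,2)·8! - C(5,3)·7! + C(5,4)·6! - C(5,5)·5!
= 3628800 - 1814400 + 403200 - 50400 + 3600 - 120
= 2170680

2170680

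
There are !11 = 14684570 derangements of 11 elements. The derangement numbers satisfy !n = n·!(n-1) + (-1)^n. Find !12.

176214841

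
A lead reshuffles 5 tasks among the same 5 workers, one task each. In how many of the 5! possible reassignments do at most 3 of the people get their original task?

# with exactly i fixed is C(5,i)·!(5-i); sum over i=0..3:
  i=0: C(5,0)·!5 = 1·44 = 44
  i=1: C(5,1)·!4 = 5·9 = 45
  i=2: C(5,2)·!3 = 10·2 = 20
  i=3: C(5,3)·!2 = 10·1 = 10
Total = 119.

119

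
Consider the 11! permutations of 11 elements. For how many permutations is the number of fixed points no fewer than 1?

25232230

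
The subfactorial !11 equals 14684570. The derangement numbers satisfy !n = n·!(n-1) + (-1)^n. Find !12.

!12 = 12·14684570 + 1 = 176214841.

176214841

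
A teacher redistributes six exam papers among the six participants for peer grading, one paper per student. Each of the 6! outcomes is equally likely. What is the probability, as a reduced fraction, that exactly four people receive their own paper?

1/48

Favorable outcomes: C(6,4)·!2 = 15·1 = 15.
Total outcomes: 6! = 720.
Probability = 15/720 = 1/48.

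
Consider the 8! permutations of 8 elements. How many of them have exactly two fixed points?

7420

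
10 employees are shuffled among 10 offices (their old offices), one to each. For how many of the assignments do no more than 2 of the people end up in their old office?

3337406

Sum C(10,i)·!(10-i) for i = 0..2:
  i=0: C(10,0)·!10 = 1·1334961 = 1334961
  i=1: C(10,1)·!9 = 10·133496 = 1334960
  i=2: C(10,2)·!8 = 45·14833 = 667485
Total = 3337406.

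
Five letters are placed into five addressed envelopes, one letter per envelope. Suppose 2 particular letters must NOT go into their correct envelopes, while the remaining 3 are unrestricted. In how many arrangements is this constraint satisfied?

Inclusion-exclusion on the 2 forbidden self-matches:
Σ_{j=0}^{2} (-1)^j C(2,j)(5-j)!
= C(2,0)·5! - C(2,1)·4! + C(2,2)·3!
= 120 - 48 + 6
= 78

78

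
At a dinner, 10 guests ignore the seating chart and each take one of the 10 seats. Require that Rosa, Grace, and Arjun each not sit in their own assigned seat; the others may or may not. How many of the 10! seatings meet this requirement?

Let A_j be the event that the j-th constrained one is fixed. By inclusion-exclusion over the 3 events:
Σ_{j=0}^{3} (-1)^j C(3,j)(10-j)!
= C(3,0)·10! - C(3,1)·9! + C(3,2)·8! - C(3,3)·7!
= 3628800 - 1088640 + 120960 - 5040
= 2656080

2656080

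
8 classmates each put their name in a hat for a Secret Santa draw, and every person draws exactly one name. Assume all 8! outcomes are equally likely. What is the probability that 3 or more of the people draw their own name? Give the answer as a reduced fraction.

647/8064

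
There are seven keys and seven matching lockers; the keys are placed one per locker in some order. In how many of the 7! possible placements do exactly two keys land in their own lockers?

Choose which 2 of the 7 are fixed: C(7,2) = 21.
The other 5 form a derangement: !5 = 44.
Total: 21 × 44 = 924.

924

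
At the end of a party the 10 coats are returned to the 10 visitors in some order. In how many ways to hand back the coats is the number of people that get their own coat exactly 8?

45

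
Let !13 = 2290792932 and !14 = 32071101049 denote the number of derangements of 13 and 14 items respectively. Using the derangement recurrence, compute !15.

481066515734

!15 = (15-1)·(!14 + !13) = 14·(32071101049 + 2290792932) = 14·34361893981 = 481066515734.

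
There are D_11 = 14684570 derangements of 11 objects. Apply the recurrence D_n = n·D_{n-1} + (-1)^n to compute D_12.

176214841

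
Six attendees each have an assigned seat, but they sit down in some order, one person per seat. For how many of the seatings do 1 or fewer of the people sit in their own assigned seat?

529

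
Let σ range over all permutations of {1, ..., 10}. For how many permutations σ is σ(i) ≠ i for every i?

Use !n = n·!(n-1) + (-1)^n.
!10 = 10·133496 + 1 = 1334961

1334961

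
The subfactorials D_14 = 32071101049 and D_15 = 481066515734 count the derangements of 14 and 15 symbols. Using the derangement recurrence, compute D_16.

7697064251745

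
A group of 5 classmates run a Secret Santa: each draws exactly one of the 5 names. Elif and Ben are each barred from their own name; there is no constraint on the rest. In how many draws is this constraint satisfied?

78

Let A_j be the event that the j-th constrained one is fixed. By inclusion-exclusion over the 2 events:
Σ_{j=0}^{2} (-1)^j C(2,j)(5-j)!
= C(2,0)·5! - C(2,1)·4! + C(2,2)·3!
= 120 - 48 + 6
= 78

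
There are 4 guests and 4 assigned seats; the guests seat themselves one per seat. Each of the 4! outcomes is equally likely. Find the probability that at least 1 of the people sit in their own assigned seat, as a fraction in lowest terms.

Favorable outcomes: Σ_{i≥1} C(4,i)·!(4-i) = 4·2 + 6·1 + 4·0 + 1·1 = 15.
Total outcomes: 4! = 24.
Probability = 15/24 = 5/8.

5/8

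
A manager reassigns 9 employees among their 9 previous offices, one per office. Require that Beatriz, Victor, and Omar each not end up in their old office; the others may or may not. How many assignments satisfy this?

256320

Let A_j be the event that the j-th constrained one is fixed. By inclusion-exclusion over the 3 events:
Σ_{j=0}^{3} (-1)^j C(3,j)(9-j)!
= C(3,0)·9! - C(3,1)·8! + C(3,2)·7! - C(3,3)·6!
= 362880 - 120960 + 15120 - 720
= 256320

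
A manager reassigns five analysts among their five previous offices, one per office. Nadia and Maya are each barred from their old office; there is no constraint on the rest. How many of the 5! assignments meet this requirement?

78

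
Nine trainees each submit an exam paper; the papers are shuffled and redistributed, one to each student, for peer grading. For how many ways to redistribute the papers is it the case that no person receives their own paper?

133496

!9 is the nearest integer to 9!/e.
9! = 362880, and 362880/e ≈ 133496.09, so !9 = 133496.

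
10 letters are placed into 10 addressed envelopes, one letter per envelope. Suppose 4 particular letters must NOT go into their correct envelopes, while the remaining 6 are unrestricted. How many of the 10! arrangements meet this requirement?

Let A_j be the event that the j-th constrained one is fixed. By inclusion-exclusion over the 4 events:
Σ_{j=0}^{4} (-1)^j C(4,j)(10-j)!
= C(4,0)·10! - C(4,1)·9! + C(4,2)·8! - C(4,3)·7! + C(4,4)·6!
= 3628800 - 1451520 + 241920 - 20160 + 720
= 2399760

2399760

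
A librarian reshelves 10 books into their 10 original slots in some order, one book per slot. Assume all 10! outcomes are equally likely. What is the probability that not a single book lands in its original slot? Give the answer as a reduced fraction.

Favorable outcomes: !10 = 1334961.
Total outcomes: 10! = 3628800.
Probability = 1334961/3628800 = 16481/44800.

16481/44800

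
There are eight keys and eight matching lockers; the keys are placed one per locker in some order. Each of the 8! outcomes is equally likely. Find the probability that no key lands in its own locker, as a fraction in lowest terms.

2119/5760

Favorable outcomes: !8 = 14833.
Total outcomes: 8! = 40320.
Probability = 14833/40320 = 2119/5760.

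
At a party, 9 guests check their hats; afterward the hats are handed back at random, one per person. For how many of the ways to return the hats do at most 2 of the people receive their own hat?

333737

# with exactly i fixed is C(9,i)·!(9-i); sum over i=0..2:
  i=0: C(9,0)·!9 = 1·133496 = 133496
  i=1: C(9,1)·!8 = 9·14833 = 133497
  i=2: C(9,2)·!7 = 36·1854 = 66744
Total = 333737.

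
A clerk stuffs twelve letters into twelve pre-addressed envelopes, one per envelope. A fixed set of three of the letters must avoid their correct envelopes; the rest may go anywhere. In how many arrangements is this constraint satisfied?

Inclusion-exclusion on the 3 forbidden self-matches:
Σ_{j=0}^{3} (-1)^j C(3,j)(12-j)!
= C(3,0)·12! - C(3,1)·11! + C(3,2)·10! - C(3,3)·9!
= 479001600 - 119750400 + 10886400 - 362880
= 369774720

369774720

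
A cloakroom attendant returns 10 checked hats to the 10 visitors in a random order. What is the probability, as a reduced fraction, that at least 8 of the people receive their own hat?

23/1814400

Favorable outcomes: Σ_{i≥8} C(10,i)·!(10-i) = 45·1 + 10·0 + 1·1 = 46.
Total outcomes: 10! = 3628800.
Probability = 46/3628800 = 23/1814400.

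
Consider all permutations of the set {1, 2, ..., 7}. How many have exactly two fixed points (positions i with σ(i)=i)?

Pick the 2 fixed positions: C(7,2) = 21 ways.
The other 5 form a derangement: !5 = 44.
Total: 21 × 44 = 924.

924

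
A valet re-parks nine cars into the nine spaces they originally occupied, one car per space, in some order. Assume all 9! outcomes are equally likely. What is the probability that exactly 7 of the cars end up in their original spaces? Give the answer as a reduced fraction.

Favorable outcomes: C(9,7)·!2 = 36·1 = 36.
Total outcomes: 9! = 362880.
Probability = 36/362880 = 1/10080.

1/10080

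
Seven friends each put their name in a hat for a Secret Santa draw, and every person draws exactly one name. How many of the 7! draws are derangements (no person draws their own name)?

1854

The number of derangements of 7 is !7 = Σ_{k=0}^{7} (-1)^k·7!/k!
= 7! - 7!/1! + 7!/2! - 7!/3! + 7!/4! - 7!/5! + 7!/6! - 7!/7!
= 5040 - 5040 + 2520 - 840 + 210 - 42 + 7 - 1
= 1854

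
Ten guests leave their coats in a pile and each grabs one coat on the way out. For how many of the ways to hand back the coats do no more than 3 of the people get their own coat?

3559886

Sum C(10,i)·!(10-i) for i = 0..3:
  i=0: C(10,0)·!10 = 1·1334961 = 1334961
  i=1: C(10,1)·!9 = 10·133496 = 1334960
  i=2: C(10,2)·!8 = 45·14833 = 667485
  i=3: C(10,3)·!7 = 120·1854 = 222480
Total = 3559886.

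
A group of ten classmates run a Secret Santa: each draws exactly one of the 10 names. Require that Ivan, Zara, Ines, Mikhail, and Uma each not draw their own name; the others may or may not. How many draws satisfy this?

Let A_j be the event that the j-th constrained one is fixed. By inclusion-exclusion over the 5 events:
Σ_{j=0}^{5} (-1)^j C(5,j)(10-j)!
= C(5,0)·10! - C(5,1)·9! + C(5,2)·8! - C(5,3)·7! + C(5,4)·6! - C(5,5)·5!
= 3628800 - 1814400 + 403200 - 50400 + 3600 - 120
= 2170680

2170680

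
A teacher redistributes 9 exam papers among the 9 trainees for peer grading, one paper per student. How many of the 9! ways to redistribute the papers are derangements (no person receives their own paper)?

133496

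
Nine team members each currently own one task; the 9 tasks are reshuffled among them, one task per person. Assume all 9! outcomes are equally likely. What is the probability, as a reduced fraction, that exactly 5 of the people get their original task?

Favorable outcomes: C(9,5)·!4 = 126·9 = 1134.
Total outcomes: 9! = 362880.
Probability = 1134/362880 = 1/320.

1/320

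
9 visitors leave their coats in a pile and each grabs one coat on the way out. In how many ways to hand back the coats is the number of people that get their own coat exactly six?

168

Choose which 6 of the 9 are fixed: C(9,6) = 84.
The other 3 form a derangement: !3 = 2.
Total: 84 × 2 = 168.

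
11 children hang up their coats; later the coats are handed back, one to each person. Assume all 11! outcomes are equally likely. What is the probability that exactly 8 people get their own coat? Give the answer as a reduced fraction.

Favorable outcomes: C(11,8)·!3 = 165·2 = 330.
Total outcomes: 11! = 39916800.
Probability = 330/39916800 = 1/120960.

1/120960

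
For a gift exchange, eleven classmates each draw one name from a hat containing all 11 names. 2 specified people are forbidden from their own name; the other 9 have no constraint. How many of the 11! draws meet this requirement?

Inclusion-exclusion on the 2 forbidden self-matches:
Σ_{j=0}^{2} (-1)^j C(2,j)(11-j)!
= C(2,0)·11! - C(2,1)·10! + C(2,2)·9!
= 39916800 - 7257600 + 362880
= 33022080

33022080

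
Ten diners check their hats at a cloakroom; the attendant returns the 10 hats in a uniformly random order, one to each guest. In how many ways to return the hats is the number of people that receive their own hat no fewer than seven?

286

Sum C(10,i)·!(10-i) for i = 7..10:
  i=7: C(10,7)·!3 = 120·2 = 240
  i=8: C(10,8)·!2 = 45·1 = 45
  i=9: C(10,9)·!1 = 10·0 = 0
  i=10: C(10,10)·!0 = 1·1 = 1
Total = 286.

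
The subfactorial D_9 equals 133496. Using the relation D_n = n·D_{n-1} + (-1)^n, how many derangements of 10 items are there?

1334961

D_10 = 10·133496 + 1 = 1334961.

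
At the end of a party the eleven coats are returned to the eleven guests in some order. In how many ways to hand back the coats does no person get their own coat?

14684570

The number of derangements of 11 is !11 = Σ_{k=0}^{11} (-1)^k·11!/k!
= 11! - 11!/1! + 11!/2! - 11!/3! + 11!/4! - 11!/5! + 11!/6! - 11!/7! + 11!/8! - 11!/9! + 11!/10! - 11!/11!
= 39916800 - 39916800 + 19958400 - 6652800 + 1663200 - 332640 + 55440 - 7920 + 990 - 110 + 11 - 1
= 14684570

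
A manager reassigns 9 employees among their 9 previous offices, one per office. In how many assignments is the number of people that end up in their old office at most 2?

Sum C(9,i)·!(9-i) for i = 0..2:
  i=0: C(9,0)·!9 = 1·133496 = 133496
  i=1: C(9,1)·!8 = 9·14833 = 133497
  i=2: C(9,2)·!7 = 36·1854 = 66744
Total = 333737.

333737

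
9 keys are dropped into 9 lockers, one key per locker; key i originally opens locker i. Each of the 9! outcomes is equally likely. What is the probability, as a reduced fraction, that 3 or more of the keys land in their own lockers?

Favorable outcomes: Σ_{i≥3} C(9,i)·!(9-i) = 84·265 + 126·44 + 126·9 + 84·2 + 36·1 + 9·0 + 1·1 = 29143.
Total outcomes: 9! = 362880.
Probability = 29143/362880 = 29143/362880.

29143/362880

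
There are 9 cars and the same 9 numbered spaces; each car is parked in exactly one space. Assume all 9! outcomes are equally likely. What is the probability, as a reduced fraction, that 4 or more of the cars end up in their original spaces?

6883/362880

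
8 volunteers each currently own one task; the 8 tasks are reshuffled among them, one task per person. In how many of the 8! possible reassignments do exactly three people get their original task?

Pick the 3 fixed positions: C(8,3) = 56 ways.
The remaining 5 must be deranged: !5 = 44.
Total: 56 × 44 = 2464.

2464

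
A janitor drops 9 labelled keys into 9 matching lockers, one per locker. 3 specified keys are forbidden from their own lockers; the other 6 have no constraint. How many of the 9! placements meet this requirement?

Inclusion-exclusion on the 3 forbidden self-matches:
Σ_{j=0}^{3} (-1)^j C(3,j)(9-j)!
= C(3,0)·9! - C(3,1)·8! + C(3,2)·7! - C(3,3)·6!
= 362880 - 120960 + 15120 - 720
= 256320

256320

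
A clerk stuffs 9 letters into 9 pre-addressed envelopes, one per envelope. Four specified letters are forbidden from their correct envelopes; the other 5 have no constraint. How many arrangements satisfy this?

Let A_j be the event that the j-th constrained one is fixed. By inclusion-exclusion over the 4 events:
Σ_{j=0}^{4} (-1)^j C(4,j)(9-j)!
= C(4,0)·9! - C(4,1)·8! + C(4,2)·7! - C(4,3)·6! + C(4,4)·5!
= 362880 - 161280 + 30240 - 2880 + 120
= 229080

229080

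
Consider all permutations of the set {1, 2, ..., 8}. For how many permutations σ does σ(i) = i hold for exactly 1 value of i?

Pick the single fixed position: C(8,1) = 8 ways.
The remaining 7 must be deranged: !7 = 1854.
Total: 8 × 1854 = 14832.

14832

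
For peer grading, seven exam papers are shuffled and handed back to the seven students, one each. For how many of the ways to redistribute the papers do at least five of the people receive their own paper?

# with exactly i fixed is C(7,i)·!(7-i); sum over i=5..7:
  i=5: C(7,5)·!2 = 21·1 = 21
  i=6: C(7,6)·!1 = 7·0 = 0
  i=7: C(7,7)·!0 = 1·1 = 1
Total = 22.

22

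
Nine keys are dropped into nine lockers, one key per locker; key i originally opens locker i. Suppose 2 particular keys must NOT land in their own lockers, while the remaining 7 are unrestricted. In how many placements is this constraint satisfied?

Let A_j be the event that the j-th constrained one is fixed. By inclusion-exclusion over the 2 events:
Σ_{j=0}^{2} (-1)^j C(2,j)(9-j)!
= C(2,0)·9! - C(2,1)·8! + C(2,2)·7!
= 362880 - 80640 + 5040
= 287280

287280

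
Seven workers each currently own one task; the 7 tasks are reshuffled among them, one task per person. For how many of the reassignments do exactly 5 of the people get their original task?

Pick the 5 fixed positions: C(7,5) = 21 ways.
The other 2 form a derangement: !2 = 1.
Total: 21 × 1 = 21.

21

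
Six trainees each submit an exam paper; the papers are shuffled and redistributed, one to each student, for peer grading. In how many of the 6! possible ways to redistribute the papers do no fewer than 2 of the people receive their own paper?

191

Sum C(6,i)·!(6-i) for i = 2..6:
  i=2: C(6,2)·!4 = 15·9 = 135
  i=3: C(6,3)·!3 = 20·2 = 40
  i=4: C(6,4)·!2 = 15·1 = 15
  i=5: C(6,5)·!1 = 6·0 = 0
  i=6: C(6,6)·!0 = 1·1 = 1
Total = 191.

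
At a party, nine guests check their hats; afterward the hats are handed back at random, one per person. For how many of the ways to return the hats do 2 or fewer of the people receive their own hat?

Sum C(9,i)·!(9-i) for i = 0..2:
  i=0: C(9,0)·!9 = 1·133496 = 133496
  i=1: C(9,1)·!8 = 9·14833 = 133497
  i=2: C(9,2)·!7 = 36·1854 = 66744
Total = 333737.

333737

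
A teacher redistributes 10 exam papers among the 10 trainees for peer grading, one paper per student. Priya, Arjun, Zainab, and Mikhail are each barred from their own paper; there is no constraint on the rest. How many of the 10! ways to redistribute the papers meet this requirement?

2399760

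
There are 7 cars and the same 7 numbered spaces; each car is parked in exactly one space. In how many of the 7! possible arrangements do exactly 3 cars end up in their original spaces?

315

Choose which 3 of the 7 are fixed: C(7,3) = 35.
The other 4 form a derangement: !4 = 9.
Total: 35 × 9 = 315.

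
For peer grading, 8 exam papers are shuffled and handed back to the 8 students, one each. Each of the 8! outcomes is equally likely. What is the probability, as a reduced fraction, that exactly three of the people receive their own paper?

Favorable outcomes: C(8,3)·!5 = 56·44 = 2464.
Total outcomes: 8! = 40320.
Probability = 2464/40320 = 11/180.

11/180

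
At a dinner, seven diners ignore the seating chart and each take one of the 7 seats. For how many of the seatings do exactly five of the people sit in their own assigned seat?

21

Choose which 5 of the 7 are fixed: C(7,5) = 21.
The remaining 2 must be deranged: !2 = 1.
Total: 21 × 1 = 21.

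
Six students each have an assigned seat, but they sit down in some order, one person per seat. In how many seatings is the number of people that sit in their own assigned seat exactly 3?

40

Choose which 3 of the 6 are fixed: C(6,3) = 20.
The other 3 form a derangement: !3 = 2.
Total: 20 × 2 = 40.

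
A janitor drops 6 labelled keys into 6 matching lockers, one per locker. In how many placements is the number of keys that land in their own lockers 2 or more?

191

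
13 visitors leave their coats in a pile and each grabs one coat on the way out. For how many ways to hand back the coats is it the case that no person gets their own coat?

2290792932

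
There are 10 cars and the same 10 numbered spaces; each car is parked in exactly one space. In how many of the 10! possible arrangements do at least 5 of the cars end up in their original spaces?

13264

# with exactly i fixed is C(10,i)·!(10-i); sum over i=5..10:
  i=5: C(10,5)·!5 = 252·44 = 11088
  i=6: C(10,6)·!4 = 210·9 = 1890
  i=7: C(10,7)·!3 = 120·2 = 240
  i=8: C(10,8)·!2 = 45·1 = 45
  i=9: C(10,9)·!1 = 10·0 = 0
  i=10: C(10,10)·!0 = 1·1 = 1
Total = 13264.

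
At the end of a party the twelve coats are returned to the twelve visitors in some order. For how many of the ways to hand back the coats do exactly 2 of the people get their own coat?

88107426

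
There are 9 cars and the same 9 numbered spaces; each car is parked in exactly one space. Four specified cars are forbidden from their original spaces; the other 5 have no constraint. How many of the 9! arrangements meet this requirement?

Let A_j be the event that the j-th constrained one is fixed. By inclusion-exclusion over the 4 events:
Σ_{j=0}^{4} (-1)^j C(4,j)(9-j)!
= C(4,0)·9! - C(4,1)·8! + C(4,2)·7! - C(4,3)·6! + C(4,4)·5!
= 362880 - 161280 + 30240 - 2880 + 120
= 229080

229080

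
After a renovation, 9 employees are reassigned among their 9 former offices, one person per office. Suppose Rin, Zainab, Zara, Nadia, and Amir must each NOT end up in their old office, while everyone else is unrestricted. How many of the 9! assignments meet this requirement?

Inclusion-exclusion on the 5 forbidden self-matches:
Σ_{j=0}^{5} (-1)^j C(5,j)(9-j)!
= C(5,0)·9! - C(5,1)·8! + C(5,2)·7! - C(5,3)·6! + C(5,4)·5! - C(5,5)·4!
= 362880 - 201600 + 50400 - 7200 + 600 - 24
= 205056

205056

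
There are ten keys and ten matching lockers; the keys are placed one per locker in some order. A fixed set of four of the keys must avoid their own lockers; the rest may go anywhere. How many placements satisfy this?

Let A_j be the event that the j-th constrained one is fixed. By inclusion-exclusion over the 4 events:
Σ_{j=0}^{4} (-1)^j C(4,j)(10-j)!
= C(4,0)·10! - C(4,1)·9! + C(4,2)·8! - C(4,3)·7! + C(4,4)·6!
= 3628800 - 1451520 + 241920 - 20160 + 720
= 2399760

2399760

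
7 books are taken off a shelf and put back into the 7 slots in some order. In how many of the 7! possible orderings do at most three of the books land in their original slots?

4948

# with exactly i fixed is C(7,i)·!(7-i); sum over i=0..3:
  i=0: C(7,0)·!7 = 1·1854 = 1854
  i=1: C(7,1)·!6 = 7·265 = 1855
  i=2: C(7,2)·!5 = 21·44 = 924
  i=3: C(7,3)·!4 = 35·9 = 315
Total = 4948.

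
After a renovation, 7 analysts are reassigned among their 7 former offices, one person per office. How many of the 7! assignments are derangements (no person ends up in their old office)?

1854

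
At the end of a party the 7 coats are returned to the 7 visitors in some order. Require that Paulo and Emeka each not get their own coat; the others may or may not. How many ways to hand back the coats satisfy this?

Inclusion-exclusion on the 2 forbidden self-matches:
Σ_{j=0}^{2} (-1)^j C(2,j)(7-j)!
= C(2,0)·7! - C(2,1)·6! + C(2,2)·5!
= 5040 - 1440 + 120
= 3720

3720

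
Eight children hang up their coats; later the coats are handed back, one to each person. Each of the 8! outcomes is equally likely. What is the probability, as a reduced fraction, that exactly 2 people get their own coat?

53/288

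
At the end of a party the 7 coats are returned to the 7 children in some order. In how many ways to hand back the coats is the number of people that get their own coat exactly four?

70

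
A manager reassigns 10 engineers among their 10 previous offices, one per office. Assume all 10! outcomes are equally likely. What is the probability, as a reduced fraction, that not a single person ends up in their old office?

16481/44800

Favorable outcomes: !10 = 1334961.
Total outcomes: 10! = 3628800.
Probability = 1334961/3628800 = 16481/44800.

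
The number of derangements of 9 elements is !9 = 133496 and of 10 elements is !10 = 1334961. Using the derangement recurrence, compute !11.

!11 = (11-1)·(!10 + !9) = 10·(1334961 + 133496) = 10·1468457 = 14684570.

14684570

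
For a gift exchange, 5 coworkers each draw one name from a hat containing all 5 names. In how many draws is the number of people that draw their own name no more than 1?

Sum C(5,i)·!(5-i) for i = 0..1:
  i=0: C(5,0)·!5 = 1·44 = 44
  i=1: C(5,1)·!4 = 5·9 = 45
Total = 89.

89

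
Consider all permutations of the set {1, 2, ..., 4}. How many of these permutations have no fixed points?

9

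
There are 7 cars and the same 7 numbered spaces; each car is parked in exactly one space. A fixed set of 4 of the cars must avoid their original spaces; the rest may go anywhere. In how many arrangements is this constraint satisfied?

2790

Inclusion-exclusion on the 4 forbidden self-matches:
Σ_{j=0}^{4} (-1)^j C(4,j)(7-j)!
= C(4,0)·7! - C(4,1)·6! + C(4,2)·5! - C(4,3)·4! + C(4,4)·3!
= 5040 - 2880 + 720 - 96 + 6
= 2790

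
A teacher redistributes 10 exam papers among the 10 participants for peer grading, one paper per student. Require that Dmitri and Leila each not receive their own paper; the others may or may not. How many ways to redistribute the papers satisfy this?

2943360

Let A_j be the event that the j-th constrained one is fixed. By inclusion-exclusion over the 2 events:
Σ_{j=0}^{2} (-1)^j C(2,j)(10-j)!
= C(2,0)·10! - C(2,1)·9! + C(2,2)·8!
= 3628800 - 725760 + 40320
= 2943360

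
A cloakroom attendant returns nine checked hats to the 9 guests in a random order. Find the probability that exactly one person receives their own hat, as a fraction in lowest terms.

2119/5760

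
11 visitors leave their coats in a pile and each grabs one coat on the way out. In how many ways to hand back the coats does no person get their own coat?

14684570

The number of derangements of 11 is !11 = Σ_{k=0}^{11} (-1)^k·11!/k!
= 11! - 11!/1! + 11!/2! - 11!/3! + 11!/4! - 11!/5! + 11!/6! - 11!/7! + 11!/8! - 11!/9! + 11!/10! - 11!/11!
= 39916800 - 39916800 + 19958400 - 6652800 + 1663200 - 332640 + 55440 - 7920 + 990 - 110 + 11 - 1
= 14684570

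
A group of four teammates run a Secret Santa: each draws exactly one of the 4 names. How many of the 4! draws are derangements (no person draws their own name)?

9

!4 is the nearest integer to 4!/e.
4! = 24, and 24/e ≈ 8.83, so !4 = 9.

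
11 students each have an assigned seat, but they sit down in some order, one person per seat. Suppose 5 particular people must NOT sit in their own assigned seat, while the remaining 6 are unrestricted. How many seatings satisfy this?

25022880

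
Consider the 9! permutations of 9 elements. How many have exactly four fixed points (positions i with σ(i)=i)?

Choose which 4 of the 9 are fixed: C(9,4) = 126.
The remaining 5 must be deranged: !5 = 44.
Total: 126 × 44 = 5544.

5544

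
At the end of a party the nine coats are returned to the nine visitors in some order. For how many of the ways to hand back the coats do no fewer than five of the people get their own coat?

# with exactly i fixed is C(9,i)·!(9-i); sum over i=5..9:
  i=5: C(9,5)·!4 = 126·9 = 1134
  i=6: C(9,6)·!3 = 84·2 = 168
  i=7: C(9,7)·!2 = 36·1 = 36
  i=8: C(9,8)·!1 = 9·0 = 0
  i=9: C(9,9)·!0 = 1·1 = 1
Total = 1339.

1339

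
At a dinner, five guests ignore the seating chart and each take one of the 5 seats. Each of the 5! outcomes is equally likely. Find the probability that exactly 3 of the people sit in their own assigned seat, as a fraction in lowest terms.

Favorable outcomes: C(5,3)·!2 = 10·1 = 10.
Total outcomes: 5! = 120.
Probability = 10/120 = 1/12.

1/12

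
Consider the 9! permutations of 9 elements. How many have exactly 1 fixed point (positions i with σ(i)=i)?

133497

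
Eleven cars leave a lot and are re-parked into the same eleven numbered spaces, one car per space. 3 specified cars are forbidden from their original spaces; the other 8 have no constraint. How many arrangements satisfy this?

Let A_j be the event that the j-th constrained one is fixed. By inclusion-exclusion over the 3 events:
Σ_{j=0}^{3} (-1)^j C(3,j)(11-j)!
= C(3,0)·11! - C(3,1)·10! + C(3,2)·9! - C(3,3)·8!
= 39916800 - 10886400 + 1088640 - 40320
= 30078720

30078720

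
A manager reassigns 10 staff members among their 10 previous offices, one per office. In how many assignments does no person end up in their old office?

The subfactorial !10 = [10!/e] (nearest integer).
10! = 3628800, and 3628800/e ≈ 1334960.92, so !10 = 1334961.

1334961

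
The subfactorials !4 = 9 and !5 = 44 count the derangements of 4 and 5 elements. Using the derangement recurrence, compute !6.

265

!6 = (6-1)·(!5 + !4) = 5·(44 + 9) = 5·53 = 265.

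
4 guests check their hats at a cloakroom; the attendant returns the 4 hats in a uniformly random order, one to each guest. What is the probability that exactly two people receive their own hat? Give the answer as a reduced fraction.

Favorable outcomes: C(4,2)·!2 = 6·1 = 6.
Total outcomes: 4! = 24.
Probability = 6/24 = 1/4.

1/4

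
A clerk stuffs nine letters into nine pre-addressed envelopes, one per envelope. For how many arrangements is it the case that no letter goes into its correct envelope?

The number of derangements of 9 is !9 = Σ_{k=0}^{9} (-1)^k·9!/k!
= 9! - 9!/1! + 9!/2! - 9!/3! + 9!/4! - 9!/5! + 9!/6! - 9!/7! + 9!/8! - 9!/9!
= 362880 - 362880 + 181440 - 60480 + 15120 - 3024 + 504 - 72 + 9 - 1
= 133496

133496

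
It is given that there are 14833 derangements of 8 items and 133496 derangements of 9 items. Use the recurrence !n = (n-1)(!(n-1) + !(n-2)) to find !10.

1334961

!10 = (10-1)·(!9 + !8) = 9·(133496 + 14833) = 9·148329 = 1334961.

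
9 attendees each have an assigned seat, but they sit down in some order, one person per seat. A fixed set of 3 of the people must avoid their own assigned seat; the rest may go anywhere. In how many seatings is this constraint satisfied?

Let A_j be the event that the j-th constrained one is fixed. By inclusion-exclusion over the 3 events:
Σ_{j=0}^{3} (-1)^j C(3,j)(9-j)!
= C(3,0)·9! - C(3,1)·8! + C(3,2)·7! - C(3,3)·6!
= 362880 - 120960 + 15120 - 720
= 256320

256320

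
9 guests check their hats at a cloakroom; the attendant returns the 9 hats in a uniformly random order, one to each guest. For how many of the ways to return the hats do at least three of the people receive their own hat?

29143

# with exactly i fixed is C(9,i)·!(9-i); sum over i=3..9:
  i=3: C(9,3)·!6 = 84·265 = 22260
  i=4: C(9,4)·!5 = 126·44 = 5544
  i=5: C(9,5)·!4 = 126·9 = 1134
  i=6: C(9,6)·!3 = 84·2 = 168
  i=7: C(9,7)·!2 = 36·1 = 36
  i=8: C(9,8)·!1 = 9·0 = 0
  i=9: C(9,9)·!0 = 1·1 = 1
Total = 29143.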